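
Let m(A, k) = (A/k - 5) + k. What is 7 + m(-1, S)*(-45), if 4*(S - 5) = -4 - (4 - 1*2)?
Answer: 1223/14 ≈ 87.357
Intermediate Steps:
S = 7/2 (S = 5 + (-4 - (4 - 1*2))/4 = 5 + (-4 - (4 - 2))/4 = 5 + (-4 - 1*2)/4 = 5 + (-4 - 2)/4 = 5 + (¼)*(-6) = 5 - 3/2 = 7/2 ≈ 3.5000)
m(A, k) = -5 + k + A/k (m(A, k) = (-5 + A/k) + k = -5 + k + A/k)
7 + m(-1, S)*(-45) = 7 + (-5 + 7/2 - 1/7/2)*(-45) = 7 + (-5 + 7/2 - 1*2/7)*(-45) = 7 + (-5 + 7/2 - 2/7)*(-45) = 7 - 25/14*(-45) = 7 + 1125/14 = 1223/14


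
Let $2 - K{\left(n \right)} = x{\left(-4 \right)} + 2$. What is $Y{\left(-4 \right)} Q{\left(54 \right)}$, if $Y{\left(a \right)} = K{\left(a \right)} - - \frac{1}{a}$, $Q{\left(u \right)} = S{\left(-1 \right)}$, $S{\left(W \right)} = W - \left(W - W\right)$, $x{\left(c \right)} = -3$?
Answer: $- \frac{11}{4} \approx -2.75$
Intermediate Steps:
$S{\left(W \right)} = W$ ($S{\left(W \right)} = W - 0 = W + 0 = W$)
$K{\left(n \right)} = 3$ ($K{\left(n \right)} = 2 - \left(-3 + 2\right) = 2 - -1 = 2 + 1 = 3$)
$Q{\left(u \right)} = -1$
$Y{\left(a \right)} = 3 + \frac{1}{a}$ ($Y{\left(a \right)} = 3 - - \frac{1}{a} = 3 + \frac{1}{a}$)
$Y{\left(-4 \right)} Q{\left(54 \right)} = \left(3 + \frac{1}{-4}\right) \left(-1\right) = \left(3 - \frac{1}{4}\right) \left(-1\right) = \frac{11}{4} \left(-1\right) = - \frac{11}{4}$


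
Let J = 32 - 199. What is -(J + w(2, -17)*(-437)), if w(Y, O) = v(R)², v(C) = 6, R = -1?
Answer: 15899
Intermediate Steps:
J = -167
w(Y, O) = 36 (w(Y, O) = 6² = 36)
-(J + w(2, -17)*(-437)) = -(-167 + 36*(-437)) = -(-167 - 15732) = -1*(-15899) = 15899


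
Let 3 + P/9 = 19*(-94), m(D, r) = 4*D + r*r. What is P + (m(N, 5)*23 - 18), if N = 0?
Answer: -15544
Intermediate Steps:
m(D, r) = r² + 4*D (m(D, r) = 4*D + r² = r² + 4*D)
P = -16101 (P = -27 + 9*(19*(-94)) = -27 + 9*(-1786) = -27 - 16074 = -16101)
P + (m(N, 5)*23 - 18) = -16101 + ((5² + 4*0)*23 - 18) = -16101 + ((25 + 0)*23 - 18) = -16101 + (25*23 - 18) = -16101 + (575 - 18) = -16101 + 557 = -15544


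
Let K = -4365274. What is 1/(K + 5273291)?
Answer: 1/908017 ≈ 1.1013e-6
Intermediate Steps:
1/(K + 5273291) = 1/(-4365274 + 5273291) = 1/908017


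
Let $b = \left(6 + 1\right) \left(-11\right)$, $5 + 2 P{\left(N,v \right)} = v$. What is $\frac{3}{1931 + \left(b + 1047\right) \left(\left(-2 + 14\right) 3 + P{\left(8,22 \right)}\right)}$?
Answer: $\frac{1}{15032} \approx 6.6525 \cdot 10^{-5}$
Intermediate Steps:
$P{\left(N,v \right)} = - \frac{5}{2} + \frac{v}{2}$
$b = -77$ ($b = 7 \left(-11\right) = -77$)
$\frac{3}{1931 + \left(b + 1047\right) \left(\left(-2 + 14\right) 3 + P{\left(8,22 \right)}\right)} = \frac{3}{1931 + \left(-77 + 1047\right) \left(\left(-2 + 14\right) 3 + \left(- \frac{5}{2} + \frac{1}{2} \cdot 22\right)\right)} = \frac{3}{1931 + 970 \left(12 \cdot 3 + \left(- \frac{5}{2} + 11\right)\right)} = \frac{3}{1931 + 970 \left(36 + \frac{17}{2}\right)} = \frac{3}{1931 + 970 \cdot \frac{89}{2}} = \frac{3}{1931 + 43165} = \frac{3}{45096} = 3 \cdot \frac{1}{45096} = \frac{1}{15032}$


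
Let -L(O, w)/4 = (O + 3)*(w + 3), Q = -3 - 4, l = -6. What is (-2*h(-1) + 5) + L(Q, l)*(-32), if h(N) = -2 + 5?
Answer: 1535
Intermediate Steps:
h(N) = 3
Q = -7
L(O, w) = -4*(3 + O)*(3 + w) (L(O, w) = -4*(O + 3)*(w + 3) = -4*(3 + O)*(3 + w))
(-2*h(-1) + 5) + L(Q, l)*(-32) = (-2*3 + 5) + (-36 - 12*(-7) - 12*(-6) - 4*(-7)*(-6))*(-32) = (-6 + 5) + (-36 + 84 + 72 - 168)*(-32) = -1 - 48*(-32) = -1 + 1536 = 1535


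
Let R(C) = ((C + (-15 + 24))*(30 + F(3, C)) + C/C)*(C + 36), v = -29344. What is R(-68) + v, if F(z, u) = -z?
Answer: 21600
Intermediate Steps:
R(C) = (36 + C)*(244 + 27*C) (R(C) = ((C + (-15 + 24))*(30 - 1*3) + C/C)*(C + 36) = ((C + 9)*(30 - 3) + 1)*(36 + C) = ((9 + C)*27 + 1)*(36 + C) = ((243 + 27*C) + 1)*(36 + C) = (244 + 27*C)*(36 + C) = (36 + C)*(244 + 27*C))
R(-68) + v = (8784 + 27*(-68)² + 1216*(-68)) - 29344 = (8784 + 27*4624 - 82688) - 29344 = (8784 + 124848 - 82688) - 29344 = 50944 - 29344 = 21600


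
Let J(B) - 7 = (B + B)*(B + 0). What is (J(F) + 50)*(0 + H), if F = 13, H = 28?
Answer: 11060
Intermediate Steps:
J(B) = 7 + 2*B**2 (J(B) = 7 + (B + B)*(B + 0) = 7 + (2*B)*B = 7 + 2*B**2)
(J(F) + 50)*(0 + H) = ((7 + 2*13**2) + 50)*(0 + 28) = ((7 + 2*169) + 50)*28 = ((7 + 338) + 50)*28 = (345 + 50)*28 = 395*28 = 11060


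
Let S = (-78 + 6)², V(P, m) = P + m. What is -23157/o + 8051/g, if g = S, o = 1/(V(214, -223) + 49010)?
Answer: -5882368549837/5184 ≈ -1.1347e+9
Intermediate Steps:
o = 1/49001 (o = 1/((214 - 223) + 49010) = 1/(-9 + 49010) = 1/49001 ≈ 2.0408e-5)
S = 5184 (S = (-72)² = 5184)
g = 5184
-23157/o + 8051/g = -23157/1/49001 + 8051/5184 = -23157*49001 + 8051*(1/5184) = -1134716157 + 8051/5184 = -5882368549837/5184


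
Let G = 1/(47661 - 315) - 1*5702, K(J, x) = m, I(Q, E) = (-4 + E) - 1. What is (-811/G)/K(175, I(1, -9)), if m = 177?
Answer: 12799202/15928046569 ≈ 0.00080356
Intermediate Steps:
I(Q, E) = -5 + E
K(J, x) = 177
G = -269966891/47346 (G = 1/47346 - 5702 = -269966891/47346 ≈ -5702.0)
(-811/G)/K(175, I(1, -9)) = -811/(-269966891/47346)/177 = -811*(-47346/269966891)*(1/177) = (38397606/269966891)*(1/177) = 12799202/15928046569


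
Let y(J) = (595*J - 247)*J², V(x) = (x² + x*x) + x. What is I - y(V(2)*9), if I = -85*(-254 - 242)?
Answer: -431712140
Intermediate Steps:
V(x) = x + 2*x² (V(x) = (x² + x²) + x = 2*x² + x = x + 2*x²)
I = 42160 (I = -85*(-496) = 42160)
y(J) = J²*(-247 + 595*J) (y(J) = (-247 + 595*J)*J² = J²*(-247 + 595*J))
I - y(V(2)*9) = 42160 - ((2*(1 + 2*2))*9)²*(-247 + 595*((2*(1 + 2*2))*9)) = 42160 - ((2*(1 + 4))*9)²*(-247 + 595*((2*(1 + 4))*9)) = 42160 - ((2*5)*9)²*(-247 + 595*((2*5)*9)) = 42160 - (10*9)²*(-247 + 595*(10*9)) = 42160 - 90²*(-247 + 595*90) = 42160 - 8100*(-247 + 53550) = 42160 - 8100*53303 = 42160 - 1*431754300 = 42160 - 431754300 = -431712140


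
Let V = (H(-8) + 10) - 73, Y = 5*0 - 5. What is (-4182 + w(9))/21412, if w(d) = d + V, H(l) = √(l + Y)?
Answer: -1059/5353 + I*√13/21412 ≈ -0.19783 + 0.00016839*I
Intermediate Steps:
Y = -5 (Y = 0 - 5 = -5)
H(l) = √(-5 + l) (H(l) = √(l - 5) = √(-5 + l))
V = -63 + I*√13 (V = (√(-5 - 8) + 10) - 73 = (√(-13) + 10) - 73 = (I*√13 + 10) - 73 = (10 + I*√13) - 73 = -63 + I*√13 ≈ -63.0 + 3.6056*I)
w(d) = -63 + d + I*√13 (w(d) = d + (-63 + I*√13) = -63 + d + I*√13)
(-4182 + w(9))/21412 = (-4182 + (-63 + 9 + I*√13))/21412 = (-4182 + (-54 + I*√13))*(1/21412) = (-4236 + I*√13)*(1/21412) = -1059/5353 + I*√13/21412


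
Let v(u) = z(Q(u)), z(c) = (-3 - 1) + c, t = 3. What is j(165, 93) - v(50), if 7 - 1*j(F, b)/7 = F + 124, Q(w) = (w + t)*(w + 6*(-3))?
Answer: -3666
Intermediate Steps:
Q(w) = (-18 + w)*(3 + w) (Q(w) = (w + 3)*(w + 6*(-3)) = (3 + w)*(w - 18) = (3 + w)*(-18 + w) = (-18 + w)*(3 + w))
j(F, b) = -819 - 7*F (j(F, b) = 49 - 7*(F + 124) = 49 - 7*(124 + F) = 49 + (-868 - 7*F) = -819 - 7*F)
z(c) = -4 + c
v(u) = -58 + u² - 15*u (v(u) = -4 + (-54 + u² - 15*u) = -58 + u² - 15*u)
j(165, 93) - v(50) = (-819 - 7*165) - (-58 + 50² - 15*50) = (-819 - 1155) - (-58 + 2500 - 750) = -1974 - 1*1692 = -1974 - 1692 = -3666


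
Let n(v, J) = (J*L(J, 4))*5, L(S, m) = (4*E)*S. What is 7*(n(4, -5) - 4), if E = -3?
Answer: -10528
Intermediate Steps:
L(S, m) = -12*S (L(S, m) = (4*(-3))*S = -12*S)
n(v, J) = -60*J² (n(v, J) = (J*(-12*J))*5 = -12*J²*5 = -60*J²)
7*(n(4, -5) - 4) = 7*(-60*(-5)² - 4) = 7*(-60*25 - 4) = 7*(-1500 - 4) = 7*(-1504) = -10528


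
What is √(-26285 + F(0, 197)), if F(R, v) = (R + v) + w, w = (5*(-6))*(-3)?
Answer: I*√25998 ≈ 161.24*I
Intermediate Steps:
w = 90 (w = -30*(-3) = 90)
F(R, v) = 90 + R + v (F(R, v) = (R + v) + 90 = 90 + R + v)
√(-26285 + F(0, 197)) = √(-26285 + (90 + 0 + 197)) = √(-26285 + 287) = √(-25998) = I*√25998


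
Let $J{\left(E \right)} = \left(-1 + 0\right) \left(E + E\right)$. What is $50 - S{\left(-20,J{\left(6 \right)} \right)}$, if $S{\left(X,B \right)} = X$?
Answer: $70$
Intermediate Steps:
$J{\left(E \right)} = - 2 E$
$50 - S{\left(-20,J{\left(6 \right)} \right)} = 50 - -20 = 50 + 20 = 70$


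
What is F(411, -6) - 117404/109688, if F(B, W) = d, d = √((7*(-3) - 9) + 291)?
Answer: -29351/27422 + 3*√29 ≈ 15.085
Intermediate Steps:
d = 3*√29 (d = √((-21 - 9) + 291) = √(-30 + 291) = √261 = 3*√29 ≈ 16.155)
F(B, W) = 3*√29
F(411, -6) - 117404/109688 = 3*√29 - 117404/109688 = 3*√29 - 1*29351/27422 = 3*√29 - 29351/27422 = -29351/27422 + 3*√29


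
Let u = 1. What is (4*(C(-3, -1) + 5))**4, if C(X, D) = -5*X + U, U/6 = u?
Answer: 116985856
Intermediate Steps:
U = 6 (U = 6*1 = 6)
C(X, D) = 6 - 5*X (C(X, D) = -5*X + 6 = 6 - 5*X)
(4*(C(-3, -1) + 5))**4 = (4*((6 - 5*(-3)) + 5))**4 = (4*((6 + 15) + 5))**4 = (4*(21 + 5))**4 = (4*26)**4 = 104**4 = 116985856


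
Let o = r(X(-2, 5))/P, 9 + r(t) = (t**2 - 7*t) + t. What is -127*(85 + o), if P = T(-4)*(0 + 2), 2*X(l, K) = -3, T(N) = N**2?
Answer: -1382903/128 ≈ -10804.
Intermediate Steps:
X(l, K) = -3/2 (X(l, K) = (1/2)*(-3) = -3/2)
P = 32 (P = (-4)**2*(0 + 2) = 16*2 = 32)
r(t) = -9 + t**2 - 6*t (r(t) = -9 + ((t**2 - 7*t) + t) = -9 + (t**2 - 6*t) = -9 + t**2 - 6*t)
o = 9/128 (o = (-9 + (-3/2)**2 - 6*(-3/2))/32 = (-9 + 9/4 + 9)*(1/32) = (9/4)*(1/32) = 9/128 ≈ 0.070313)
-127*(85 + o) = -127*(85 + 9/128) = -127*10889/128 = -1382903/128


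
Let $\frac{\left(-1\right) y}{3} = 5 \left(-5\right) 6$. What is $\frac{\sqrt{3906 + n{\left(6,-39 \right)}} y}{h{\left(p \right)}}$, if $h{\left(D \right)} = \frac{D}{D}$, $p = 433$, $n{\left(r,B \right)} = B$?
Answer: $450 \sqrt{3867} \approx 27983.0$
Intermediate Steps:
$y = 450$ ($y = - 3 \cdot 5 \left(-5\right) 6 = - 3 \left(\left(-25\right) 6\right) = \left(-3\right) \left(-150\right) = 450$)
$h{\left(D \right)} = 1$
$\frac{\sqrt{3906 + n{\left(6,-39 \right)}} y}{h{\left(p \right)}} = \frac{\sqrt{3906 - 39} \cdot 450}{1} = \sqrt{3867} \cdot 450 \cdot 1 = 450 \sqrt{3867} \cdot 1 = 450 \sqrt{3867}$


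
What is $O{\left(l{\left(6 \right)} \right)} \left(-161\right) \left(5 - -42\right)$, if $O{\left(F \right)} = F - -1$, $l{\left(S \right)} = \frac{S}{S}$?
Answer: $-15134$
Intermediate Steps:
$l{\left(S \right)} = 1$
$O{\left(F \right)} = 1 + F$ ($O{\left(F \right)} = F + 1 = 1 + F$)
$O{\left(l{\left(6 \right)} \right)} \left(-161\right) \left(5 - -42\right) = \left(1 + 1\right) \left(-161\right) \left(5 - -42\right) = 2 \left(-161\right) \left(5 + 42\right) = \left(-322\right) 47 = -15134$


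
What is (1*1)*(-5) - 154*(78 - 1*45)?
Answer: -5087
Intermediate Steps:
(1*1)*(-5) - 154*(78 - 1*45) = 1*(-5) - 154*(78 - 45) = -5 - 154*33 = -5 - 5082 = -5087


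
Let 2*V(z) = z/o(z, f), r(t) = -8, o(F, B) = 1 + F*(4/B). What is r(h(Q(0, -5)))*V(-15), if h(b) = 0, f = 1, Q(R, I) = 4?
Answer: -60/59 ≈ -1.0169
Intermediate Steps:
o(F, B) = 1 + 4*F/B
V(z) = z/(2*(1 + 4*z)) (V(z) = (z/(((1 + 4*z)/1)))/2 = (z/((1*(1 + 4*z))))/2 = (z/(1 + 4*z))/2 = z/(2*(1 + 4*z)))
r(h(Q(0, -5)))*V(-15) = -4*(-15)/(1 + 4*(-15)) = -4*(-15)/(1 - 60) = -4*(-15)/(-59) = -4*(-15)*(-1)/59 = -8*15/118 = -60/59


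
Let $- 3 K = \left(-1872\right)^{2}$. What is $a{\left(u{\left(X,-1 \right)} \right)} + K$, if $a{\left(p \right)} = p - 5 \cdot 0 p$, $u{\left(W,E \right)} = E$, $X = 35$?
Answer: $-1168129$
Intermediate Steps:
$K = -1168128$ ($K = - \frac{\left(-1872\right)^{2}}{3} = \left(- \frac{1}{3}\right) 3504384 = -1168128$)
$a{\left(p \right)} = p$ ($a{\left(p \right)} = p - 0 p = p - 0 = p + 0 = p$)
$a{\left(u{\left(X,-1 \right)} \right)} + K = -1 - 1168128 = -1168129$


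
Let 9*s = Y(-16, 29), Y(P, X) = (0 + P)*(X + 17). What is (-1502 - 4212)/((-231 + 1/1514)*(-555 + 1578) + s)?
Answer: 77858964/3221106035 ≈ 0.024172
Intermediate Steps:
Y(P, X) = P*(17 + X)
s = -736/9 (s = (-16*(17 + 29))/9 = (-16*46)/9 = (1/9)*(-736) = -736/9 ≈ -81.778)
(-1502 - 4212)/((-231 + 1/1514)*(-555 + 1578) + s) = (-1502 - 4212)/((-231 + 1/1514)*(-555 + 1578) - 736/9) = -5714/((-231 + 1/1514)*1023 - 736/9) = -5714/(-349733/1514*1023 - 736/9) = -5714/(-357776859/1514 - 736/9) = -5714/(-3221106035/13626) = -5714*(-13626/3221106035) = 77858964/3221106035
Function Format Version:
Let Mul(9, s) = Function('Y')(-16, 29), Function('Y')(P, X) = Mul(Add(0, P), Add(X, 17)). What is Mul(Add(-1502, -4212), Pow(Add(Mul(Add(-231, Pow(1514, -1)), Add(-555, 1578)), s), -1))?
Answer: Rational(77858964, 3221106035) ≈ 0.024172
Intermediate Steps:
Function('Y')(P, X) = Mul(P, Add(17, X))
s = Rational(-736, 9) (s = Mul(Rational(1, 9), Mul(-16, Add(17, 29))) = Mul(Rational(1, 9), Mul(-16, 46)) = Mul(Rational(1, 9), -736) = Rational(-736, 9) ≈ -81.778)
Mul(Add(-1502, -4212), Pow(Add(Mul(Add(-231, Pow(1514, -1)), Add(-555, 1578)), s), -1)) = Mul(Add(-1502, -4212), Pow(Add(Mul(Add(-231, Pow(1514, -1)), Add(-555, 1578)), Rational(-736, 9)), -1)) = Mul(-5714, Pow(Add(Mul(Add(-231, Rational(1, 1514)), 1023), Rational(-736, 9)), -1)) = Mul(-5714, Pow(Add(Mul(Rational(-349733, 1514), 1023), Rational(-736, 9)), -1)) = Mul(-5714, Pow(Add(Rational(-357776859, 1514), Rational(-736, 9)), -1)) = Mul(-5714, Pow(Rational(-3221106035, 13626), -1)) = Mul(-5714, Rational(-13626, 3221106035)) = Rational(77858964, 3221106035)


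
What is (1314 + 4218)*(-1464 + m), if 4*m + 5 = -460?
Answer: -8741943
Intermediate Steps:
m = -465/4 (m = -5/4 + (1/4)*(-460) = -5/4 - 115 = -465/4 ≈ -116.25)
(1314 + 4218)*(-1464 + m) = (1314 + 4218)*(-1464 - 465/4) = 5532*(-6321/4) = -8741943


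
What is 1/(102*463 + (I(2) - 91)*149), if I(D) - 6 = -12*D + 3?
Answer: 1/31432 ≈ 3.1815e-5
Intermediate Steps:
I(D) = 9 - 12*D (I(D) = 6 + (-12*D + 3) = 6 + (3 - 12*D) = 9 - 12*D)
1/(102*463 + (I(2) - 91)*149) = 1/(102*463 + ((9 - 12*2) - 91)*149) = 1/(47226 + ((9 - 24) - 91)*149) = 1/(47226 + (-15 - 91)*149) = 1/(47226 - 106*149) = 1/(47226 - 15794) = 1/31432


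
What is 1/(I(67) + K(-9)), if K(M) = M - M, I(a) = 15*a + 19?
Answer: 1/1024 ≈ 0.00097656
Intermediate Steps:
I(a) = 19 + 15*a
K(M) = 0
1/(I(67) + K(-9)) = 1/((19 + 15*67) + 0) = 1/((19 + 1005) + 0) = 1/(1024 + 0) = 1/1024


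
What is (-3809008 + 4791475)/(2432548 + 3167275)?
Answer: 982467/5599823 ≈ 0.17545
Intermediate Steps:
(-3809008 + 4791475)/(2432548 + 3167275) = 982467/5599823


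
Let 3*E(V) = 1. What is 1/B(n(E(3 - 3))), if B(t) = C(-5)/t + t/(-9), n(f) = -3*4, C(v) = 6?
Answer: 6/5 ≈ 1.2000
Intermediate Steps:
E(V) = 1/3 (E(V) = (1/3)*1 = 1/3)
n(f) = -12
B(t) = 6/t - t/9 (B(t) = 6/t + t/(-9) = 6/t + t*(-1/9) = 6/t - t/9)
1/B(n(E(3 - 3))) = 1/(6/(-12) - 1/9*(-12)) = 1/(6*(-1/12) + 4/3) = 1/(-1/2 + 4/3) = 1/(5/6) = 6/5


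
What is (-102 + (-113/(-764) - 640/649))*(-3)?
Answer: 152972685/495836 ≈ 308.51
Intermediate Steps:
(-102 + (-113/(-764) - 640/649))*(-3) = (-102 + (-113*(-1/764) - 640*1/649))*(-3) = (-102 + (113/764 - 640/649))*(-3) = (-102 - 415623/495836)*(-3) = -50990895/495836*(-3) = 152972685/495836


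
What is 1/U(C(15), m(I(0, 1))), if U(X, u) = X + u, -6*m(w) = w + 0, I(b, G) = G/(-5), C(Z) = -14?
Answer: -30/419 ≈ -0.071599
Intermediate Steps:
I(b, G) = -G/5 (I(b, G) = G*(-⅕) = -G/5)
m(w) = -w/6 (m(w) = -(w + 0)/6 = -w/6)
1/U(C(15), m(I(0, 1))) = 1/(-14 - (-1)/30) = 1/(-14 - ⅙*(-⅕)) = 1/(-14 + 1/30) = 1/(-419/30) = -30/419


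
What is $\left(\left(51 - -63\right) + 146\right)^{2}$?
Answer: $67600$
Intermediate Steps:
$\left(\left(51 - -63\right) + 146\right)^{2} = \left(\left(51 + 63\right) + 146\right)^{2} = \left(114 + 146\right)^{2} = 260^{2} = 67600$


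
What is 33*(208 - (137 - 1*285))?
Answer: 11748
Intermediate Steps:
33*(208 - (137 - 1*285)) = 33*(208 - (137 - 285)) = 33*(208 - 1*(-148)) = 33*(208 + 148) = 33*356 = 11748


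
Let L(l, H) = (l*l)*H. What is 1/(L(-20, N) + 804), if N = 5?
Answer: 1/2804 ≈ 0.00035663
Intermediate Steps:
L(l, H) = H*l**2 (L(l, H) = l**2*H = H*l**2)
1/(L(-20, N) + 804) = 1/(5*(-20)**2 + 804) = 1/(5*400 + 804) = 1/(2000 + 804) = 1/2804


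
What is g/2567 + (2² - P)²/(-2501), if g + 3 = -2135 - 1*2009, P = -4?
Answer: -10535935/6420067 ≈ -1.6411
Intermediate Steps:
g = -4147 (g = -3 + (-2135 - 1*2009) = -3 + (-2135 - 2009) = -3 - 4144 = -4147)
g/2567 + (2² - P)²/(-2501) = -4147/2567 + (2² - 1*(-4))²/(-2501) = -4147*1/2567 + (4 + 4)²*(-1/2501) = -4147/2567 + 8²*(-1/2501) = -4147/2567 + 64*(-1/2501) = -4147/2567 - 64/2501 = -10535935/6420067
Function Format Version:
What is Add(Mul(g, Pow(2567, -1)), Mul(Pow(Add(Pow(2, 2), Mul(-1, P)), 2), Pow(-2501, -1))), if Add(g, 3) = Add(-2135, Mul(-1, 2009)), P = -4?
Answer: Rational(-10535935, 6420067) ≈ -1.6411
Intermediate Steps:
g = -4147 (g = Add(-3, Add(-2135, Mul(-1, 2009))) = Add(-3, Add(-2135, -2009)) = Add(-3, -4144) = -4147)
Add(Mul(g, Pow(2567, -1)), Mul(Pow(Add(Pow(2, 2), Mul(-1, P)), 2), Pow(-2501, -1))) = Add(Mul(-4147, Pow(2567, -1)), Mul(Pow(Add(Pow(2, 2), Mul(-1, -4)), 2), Pow(-2501, -1))) = Add(Mul(-4147, Rational(1, 2567)), Mul(Pow(Add(4, 4), 2), Rational(-1, 2501))) = Add(Rational(-4147, 2567), Mul(Pow(8, 2), Rational(-1, 2501))) = Add(Rational(-4147, 2567), Mul(64, Rational(-1, 2501))) = Add(Rational(-4147, 2567), Rational(-64, 2501)) = Rational(-10535935, 6420067)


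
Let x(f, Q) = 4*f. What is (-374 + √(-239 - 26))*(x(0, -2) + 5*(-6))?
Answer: 11220 - 30*I*√265 ≈ 11220.0 - 488.36*I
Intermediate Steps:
(-374 + √(-239 - 26))*(x(0, -2) + 5*(-6)) = (-374 + √(-239 - 26))*(4*0 + 5*(-6)) = (-374 + √(-265))*(0 - 30) = (-374 + I*√265)*(-30) = 11220 - 30*I*√265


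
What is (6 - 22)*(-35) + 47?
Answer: 607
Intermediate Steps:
(6 - 22)*(-35) + 47 = -16*(-35) + 47 = 560 + 47 = 607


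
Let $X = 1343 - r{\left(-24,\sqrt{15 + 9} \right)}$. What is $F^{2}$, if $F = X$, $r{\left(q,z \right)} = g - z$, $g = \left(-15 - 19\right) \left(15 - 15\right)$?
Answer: $1803673 + 5372 \sqrt{6} \approx 1.8168 \cdot 10^{6}$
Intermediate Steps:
$g = 0$ ($g = \left(-34\right) 0 = 0$)
$r{\left(q,z \right)} = - z$ ($r{\left(q,z \right)} = 0 - z = - z$)
$X = 1343 + 2 \sqrt{6}$ ($X = 1343 - - \sqrt{15 + 9} = 1343 - - \sqrt{24} = 1343 - - 2 \sqrt{6} = 1343 + 2 \sqrt{6} \approx 1347.9$)
$F = 1343 + 2 \sqrt{6} \approx 1347.9$
$F^{2} = \left(1343 + 2 \sqrt{6}\right)^{2}$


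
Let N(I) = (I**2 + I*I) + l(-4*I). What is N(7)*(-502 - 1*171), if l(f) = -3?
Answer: -63935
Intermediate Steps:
N(I) = -3 + 2*I**2 (N(I) = (I**2 + I*I) - 3 = (I**2 + I**2) - 3 = 2*I**2 - 3 = -3 + 2*I**2)
N(7)*(-502 - 1*171) = (-3 + 2*7**2)*(-502 - 1*171) = (-3 + 2*49)*(-502 - 171) = (-3 + 98)*(-673) = 95*(-673) = -63935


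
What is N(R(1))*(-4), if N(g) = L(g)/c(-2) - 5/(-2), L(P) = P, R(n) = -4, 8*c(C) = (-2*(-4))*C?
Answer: -18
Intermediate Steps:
c(C) = C (c(C) = ((-2*(-4))*C)/8 = (8*C)/8 = C)
N(g) = 5/2 - g/2 (N(g) = g/(-2) - 5/(-2) = g*(-½) - 5*(-½) = -g/2 + 5/2 = 5/2 - g/2)
N(R(1))*(-4) = (5/2 - ½*(-4))*(-4) = (5/2 + 2)*(-4) = (9/2)*(-4) = -18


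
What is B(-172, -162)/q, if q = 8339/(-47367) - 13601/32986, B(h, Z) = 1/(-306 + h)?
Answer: 781223931/219714808219 ≈ 0.0035556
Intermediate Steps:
q = -919308821/1562447862 (q = 8339*(-1/47367) - 13601*1/32986 = -8339/47367 - 13601/32986 = -919308821/1562447862 ≈ -0.58838)
B(-172, -162)/q = 1/((-306 - 172)*(-919308821/1562447862)) = -1562447862/919308821/(-478) = -1/478*(-1562447862/919308821) = 781223931/219714808219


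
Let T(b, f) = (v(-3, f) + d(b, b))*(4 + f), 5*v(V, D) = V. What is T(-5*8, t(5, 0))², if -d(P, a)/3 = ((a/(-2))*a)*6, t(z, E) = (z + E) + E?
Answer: 419869008729/25 ≈ 1.6795e+10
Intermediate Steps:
t(z, E) = z + 2*E (t(z, E) = (E + z) + E = z + 2*E)
v(V, D) = V/5
d(P, a) = 9*a² (d(P, a) = -3*(a/(-2))*a*6 = -3*(a*(-½))*a*6 = -3*(-a/2)*a*6 = -3*(-a²/2)*6 = -(-9)*a² = 9*a²)
T(b, f) = (4 + f)*(-⅗ + 9*b²) (T(b, f) = ((⅕)*(-3) + 9*b²)*(4 + f) = (-⅗ + 9*b²)*(4 + f) = (4 + f)*(-⅗ + 9*b²))
T(-5*8, t(5, 0))² = (-12/5 + 36*(-5*8)² - 3*(5 + 2*0)/5 + 9*(5 + 2*0)*(-5*8)²)² = (-12/5 + 36*(-40)² - 3*(5 + 0)/5 + 9*(5 + 0)*(-40)²)² = (-12/5 + 36*1600 - ⅗*5 + 9*5*1600)² = (-12/5 + 57600 - 3 + 72000)² = (647973/5)² = 419869008729/25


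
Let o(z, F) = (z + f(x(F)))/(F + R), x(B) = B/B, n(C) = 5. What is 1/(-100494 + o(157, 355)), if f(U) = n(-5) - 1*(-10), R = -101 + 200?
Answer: -227/22812052 ≈ -9.9509e-6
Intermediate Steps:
x(B) = 1
R = 99
f(U) = 15 (f(U) = 5 - 1*(-10) = 5 + 10 = 15)
o(z, F) = (15 + z)/(99 + F) (o(z, F) = (z + 15)/(F + 99) = (15 + z)/(99 + F))
1/(-100494 + o(157, 355)) = 1/(-100494 + (15 + 157)/(99 + 355)) = 1/(-100494 + 172/454) = 1/(-100494 + (1/454)*172) = 1/(-100494 + 86/227) = 1/(-22812052/227) = -227/22812052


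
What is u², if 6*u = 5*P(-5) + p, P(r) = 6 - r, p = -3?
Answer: 676/9 ≈ 75.111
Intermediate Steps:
u = 26/3 (u = (5*(6 - 1*(-5)) - 3)/6 = (5*(6 + 5) - 3)/6 = (5*11 - 3)/6 = (55 - 3)/6 = (⅙)*52 = 26/3 ≈ 8.6667)
u² = (26/3)² = 676/9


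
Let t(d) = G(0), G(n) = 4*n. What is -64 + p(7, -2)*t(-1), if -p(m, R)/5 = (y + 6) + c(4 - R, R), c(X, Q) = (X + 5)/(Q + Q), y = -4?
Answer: -64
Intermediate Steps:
t(d) = 0 (t(d) = 4*0 = 0)
c(X, Q) = (5 + X)/(2*Q) (c(X, Q) = (5 + X)/((2*Q)) = (5 + X)*(1/(2*Q)) = (5 + X)/(2*Q))
p(m, R) = -10 - 5*(9 - R)/(2*R) (p(m, R) = -5*((-4 + 6) + (5 + (4 - R))/(2*R)) = -5*(2 + (9 - R)/(2*R)) = -10 - 5*(9 - R)/(2*R))
-64 + p(7, -2)*t(-1) = -64 + ((15/2)*(-3 - 1*(-2))/(-2))*0 = -64 + ((15/2)*(-½)*(-3 + 2))*0 = -64 + ((15/2)*(-½)*(-1))*0 = -64 + (15/4)*0 = -64 + 0 = -64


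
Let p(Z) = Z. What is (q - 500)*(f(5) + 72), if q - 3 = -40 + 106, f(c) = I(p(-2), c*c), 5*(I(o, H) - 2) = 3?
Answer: -160763/5 ≈ -32153.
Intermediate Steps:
I(o, H) = 13/5 (I(o, H) = 2 + (⅕)*3 = 2 + ⅗ = 13/5)
f(c) = 13/5
q = 69 (q = 3 + (-40 + 106) = 3 + 66 = 69)
(q - 500)*(f(5) + 72) = (69 - 500)*(13/5 + 72) = -431*373/5 = -160763/5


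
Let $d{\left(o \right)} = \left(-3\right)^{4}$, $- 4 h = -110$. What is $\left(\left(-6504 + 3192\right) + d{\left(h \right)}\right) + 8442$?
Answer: $5211$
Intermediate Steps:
$h = \frac{55}{2}$ ($h = \left(- \frac{1}{4}\right) \left(-110\right) = \frac{55}{2} \approx 27.5$)
$d{\left(o \right)} = 81$
$\left(\left(-6504 + 3192\right) + d{\left(h \right)}\right) + 8442 = \left(\left(-6504 + 3192\right) + 81\right) + 8442 = \left(-3312 + 81\right) + 8442 = -3231 + 8442 = 5211$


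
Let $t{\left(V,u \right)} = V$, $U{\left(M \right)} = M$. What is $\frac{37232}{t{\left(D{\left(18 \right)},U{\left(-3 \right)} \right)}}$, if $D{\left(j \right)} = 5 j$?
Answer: $\frac{18616}{45} \approx 413.69$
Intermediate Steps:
$\frac{37232}{t{\left(D{\left(18 \right)},U{\left(-3 \right)} \right)}} = \frac{37232}{5 \cdot 18} = \frac{37232}{90} = 37232 \cdot \frac{1}{90} = \frac{18616}{45}$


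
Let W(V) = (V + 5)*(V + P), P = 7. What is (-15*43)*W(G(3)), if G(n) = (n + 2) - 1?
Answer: -63855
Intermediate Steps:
G(n) = 1 + n (G(n) = (2 + n) - 1 = 1 + n)
W(V) = (5 + V)*(7 + V) (W(V) = (V + 5)*(V + 7) = (5 + V)*(7 + V))
(-15*43)*W(G(3)) = (-15*43)*(35 + (1 + 3)² + 12*(1 + 3)) = -645*(35 + 4² + 12*4) = -645*(35 + 16 + 48) = -645*99 = -63855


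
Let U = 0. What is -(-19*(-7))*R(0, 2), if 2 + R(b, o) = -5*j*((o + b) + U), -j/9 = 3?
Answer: -35644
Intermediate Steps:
j = -27 (j = -9*3 = -27)
R(b, o) = -2 + 135*b + 135*o (R(b, o) = -2 - (-135)*((o + b) + 0) = -2 - (-135)*((b + o) + 0) = -2 - (-135)*(b + o) = -2 - 5*(-27*b - 27*o) = -2 + (135*b + 135*o) = -2 + 135*b + 135*o)
-(-19*(-7))*R(0, 2) = -(-19*(-7))*(-2 + 135*0 + 135*2) = -133*(-2 + 0 + 270) = -133*268 = -1*35644 = -35644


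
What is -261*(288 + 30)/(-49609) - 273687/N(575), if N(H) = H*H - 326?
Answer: 13836818019/16385803091 ≈ 0.84444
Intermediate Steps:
N(H) = -326 + H² (N(H) = H² - 326 = -326 + H²)
-261*(288 + 30)/(-49609) - 273687/N(575) = -261*(288 + 30)/(-49609) - 273687/(-326 + 575²) = -261*318*(-1/49609) - 273687/(-326 + 330625) = -82998*(-1/49609) - 273687/330299 = 82998/49609 - 273687*1/330299 = 82998/49609 - 273687/330299 = 13836818019/16385803091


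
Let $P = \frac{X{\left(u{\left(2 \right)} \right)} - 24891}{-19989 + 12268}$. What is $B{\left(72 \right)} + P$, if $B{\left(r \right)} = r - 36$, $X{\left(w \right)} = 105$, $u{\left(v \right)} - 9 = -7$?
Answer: $\frac{302742}{7721} \approx 39.21$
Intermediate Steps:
$u{\left(v \right)} = 2$ ($u{\left(v \right)} = 9 - 7 = 2$)
$B{\left(r \right)} = -36 + r$
$P = \frac{24786}{7721}$ ($P = \frac{105 - 24891}{-19989 + 12268} = - \frac{24786}{-7721} = \left(-24786\right) \left(- \frac{1}{7721}\right) = \frac{24786}{7721} \approx 3.2102$)
$B{\left(72 \right)} + P = \left(-36 + 72\right) + \frac{24786}{7721} = 36 + \frac{24786}{7721} = \frac{302742}{7721}$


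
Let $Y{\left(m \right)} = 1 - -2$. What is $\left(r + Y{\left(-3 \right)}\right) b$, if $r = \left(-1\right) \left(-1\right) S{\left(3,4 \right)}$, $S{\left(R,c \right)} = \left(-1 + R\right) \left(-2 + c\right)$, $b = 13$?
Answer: $91$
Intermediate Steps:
$Y{\left(m \right)} = 3$ ($Y{\left(m \right)} = 1 + 2 = 3$)
$r = 4$ ($r = \left(-1\right) \left(-1\right) \left(2 - 4 - 6 + 3 \cdot 4\right) = 1 \left(2 - 4 - 6 + 12\right) = 1 \cdot 4 = 4$)
$\left(r + Y{\left(-3 \right)}\right) b = \left(4 + 3\right) 13 = 7 \cdot 13 = 91$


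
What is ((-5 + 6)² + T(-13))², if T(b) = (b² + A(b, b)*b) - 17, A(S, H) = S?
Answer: 103684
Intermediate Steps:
T(b) = -17 + 2*b² (T(b) = (b² + b*b) - 17 = (b² + b²) - 17 = 2*b² - 17 = -17 + 2*b²)
((-5 + 6)² + T(-13))² = ((-5 + 6)² + (-17 + 2*(-13)²))² = (1² + (-17 + 2*169))² = (1 + (-17 + 338))² = (1 + 321)² = 322² = 103684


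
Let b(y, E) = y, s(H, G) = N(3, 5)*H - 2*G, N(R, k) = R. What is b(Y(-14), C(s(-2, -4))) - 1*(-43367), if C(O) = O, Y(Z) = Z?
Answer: 43353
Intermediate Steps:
s(H, G) = -2*G + 3*H (s(H, G) = 3*H - 2*G = -2*G + 3*H)
b(Y(-14), C(s(-2, -4))) - 1*(-43367) = -14 - 1*(-43367) = -14 + 43367 = 43353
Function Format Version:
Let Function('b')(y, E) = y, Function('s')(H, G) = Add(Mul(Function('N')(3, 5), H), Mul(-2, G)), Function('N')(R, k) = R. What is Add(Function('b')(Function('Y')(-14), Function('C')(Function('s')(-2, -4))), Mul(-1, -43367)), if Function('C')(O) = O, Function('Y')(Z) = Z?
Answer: 43353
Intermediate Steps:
Function('s')(H, G) = Add(Mul(-2, G), Mul(3, H)) (Function('s')(H, G) = Add(Mul(3, H), Mul(-2, G)) = Add(Mul(-2, G), Mul(3, H)))
Add(Function('b')(Function('Y')(-14), Function('C')(Function('s')(-2, -4))), Mul(-1, -43367)) = Add(-14, Mul(-1, -43367)) = Add(-14, 43367) = 43353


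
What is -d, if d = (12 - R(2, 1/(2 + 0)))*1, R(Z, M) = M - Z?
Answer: -27/2 ≈ -13.500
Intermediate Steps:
d = 27/2 (d = (12 - (1/(2 + 0) - 1*2))*1 = (12 - (1/2 - 2))*1 = (12 - 1*(-3/2))*1 = (12 + 3/2)*1 = (27/2)*1 = 27/2 ≈ 13.500)
-d = -1*27/2 = -27/2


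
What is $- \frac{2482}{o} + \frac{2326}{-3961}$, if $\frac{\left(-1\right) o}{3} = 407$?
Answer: $\frac{6991156}{4836381} \approx 1.4455$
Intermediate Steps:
$o = -1221$ ($o = \left(-3\right) 407 = -1221$)
$- \frac{2482}{o} + \frac{2326}{-3961} = - \frac{2482}{-1221} + \frac{2326}{-3961} = \left(-2482\right) \left(- \frac{1}{1221}\right) + 2326 \left(- \frac{1}{3961}\right) = \frac{2482}{1221} - \frac{2326}{3961} = \frac{6991156}{4836381}$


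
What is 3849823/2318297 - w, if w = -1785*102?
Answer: 422096184613/2318297 ≈ 1.8207e+5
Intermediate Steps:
w = -182070
3849823/2318297 - w = 3849823/2318297 - 1*(-182070) = 3849823*(1/2318297) + 182070 = 3849823/2318297 + 182070 = 422096184613/2318297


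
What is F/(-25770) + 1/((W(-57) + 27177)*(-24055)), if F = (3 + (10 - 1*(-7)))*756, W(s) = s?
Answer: -328795287259/560387204400 ≈ -0.58673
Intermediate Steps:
F = 15120 (F = (3 + (10 + 7))*756 = (3 + 17)*756 = 20*756 = 15120)
F/(-25770) + 1/((W(-57) + 27177)*(-24055)) = 15120/(-25770) + 1/((-57 + 27177)*(-24055)) = 15120*(-1/25770) - 1/24055/27120 = -504/859 + (1/27120)*(-1/24055) = -504/859 - 1/652371600 = -328795287259/560387204400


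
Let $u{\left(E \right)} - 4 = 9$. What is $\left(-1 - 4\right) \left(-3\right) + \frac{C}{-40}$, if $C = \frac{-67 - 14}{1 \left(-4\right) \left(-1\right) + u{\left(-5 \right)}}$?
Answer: $\frac{10281}{680} \approx 15.119$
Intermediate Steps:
$u{\left(E \right)} = 13$ ($u{\left(E \right)} = 4 + 9 = 13$)
$C = - \frac{81}{17}$ ($C = \frac{-67 - 14}{1 \left(-4\right) \left(-1\right) + 13} = - \frac{81}{\left(-4\right) \left(-1\right) + 13} = - \frac{81}{4 + 13} = - \frac{81}{17} \approx -4.7647$)
$\left(-1 - 4\right) \left(-3\right) + \frac{C}{-40} = \left(-1 - 4\right) \left(-3\right) + \frac{1}{-40} \left(- \frac{81}{17}\right) = \left(-5\right) \left(-3\right) - - \frac{81}{680} = 15 + \frac{81}{680} = \frac{10281}{680}$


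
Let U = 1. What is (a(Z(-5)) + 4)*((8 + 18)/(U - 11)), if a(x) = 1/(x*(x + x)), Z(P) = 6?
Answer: -3757/360 ≈ -10.436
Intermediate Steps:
a(x) = 1/(2*x²) (a(x) = 1/(x*(2*x)) = 1/(2*x²))
(a(Z(-5)) + 4)*((8 + 18)/(U - 11)) = ((½)/6² + 4)*((8 + 18)/(1 - 11)) = ((½)*(1/36) + 4)*(26/(-10)) = (1/72 + 4)*(26*(-⅒)) = (289/72)*(-13/5) = -3757/360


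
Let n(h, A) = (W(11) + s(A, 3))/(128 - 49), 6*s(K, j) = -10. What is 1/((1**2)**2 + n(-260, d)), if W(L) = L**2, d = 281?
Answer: 237/595 ≈ 0.39832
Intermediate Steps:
s(K, j) = -5/3 (s(K, j) = (1/6)*(-10) = -5/3)
n(h, A) = 358/237 (n(h, A) = (11**2 - 5/3)/(128 - 49) = (121 - 5/3)/79 = (358/3)*(1/79) = 358/237)
1/((1**2)**2 + n(-260, d)) = 1/((1**2)**2 + 358/237) = 1/(1**2 + 358/237) = 1/(1 + 358/237) = 1/(595/237) = 237/595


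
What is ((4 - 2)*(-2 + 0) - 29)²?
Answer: 1089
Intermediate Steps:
((4 - 2)*(-2 + 0) - 29)² = (2*(-2) - 29)² = (-4 - 29)² = (-33)² = 1089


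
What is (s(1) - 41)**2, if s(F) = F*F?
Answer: 1600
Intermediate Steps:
s(F) = F**2
(s(1) - 41)**2 = (1**2 - 41)**2 = (1 - 41)**2 = (-40)**2 = 1600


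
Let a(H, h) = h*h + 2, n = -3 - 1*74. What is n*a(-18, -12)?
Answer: -11242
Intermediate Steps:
n = -77 (n = -3 - 74 = -77)
a(H, h) = 2 + h**2 (a(H, h) = h**2 + 2 = 2 + h**2)
n*a(-18, -12) = -77*(2 + (-12)**2) = -77*(2 + 144) = -77*146 = -11242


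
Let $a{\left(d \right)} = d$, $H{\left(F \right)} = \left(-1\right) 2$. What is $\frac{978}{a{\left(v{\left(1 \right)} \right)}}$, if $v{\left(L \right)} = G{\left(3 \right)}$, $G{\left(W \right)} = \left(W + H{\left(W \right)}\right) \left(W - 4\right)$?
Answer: $-978$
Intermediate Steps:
$H{\left(F \right)} = -2$
$G{\left(W \right)} = \left(-4 + W\right) \left(-2 + W\right)$ ($G{\left(W \right)} = \left(W - 2\right) \left(W - 4\right) = \left(-2 + W\right) \left(-4 + W\right) = \left(-4 + W\right) \left(-2 + W\right)$)
$v{\left(L \right)} = -1$ ($v{\left(L \right)} = 8 + 3^{2} - 18 = 8 + 9 - 18 = -1$)
$\frac{978}{a{\left(v{\left(1 \right)} \right)}} = \frac{978}{-1} = 978 \left(-1\right) = -978$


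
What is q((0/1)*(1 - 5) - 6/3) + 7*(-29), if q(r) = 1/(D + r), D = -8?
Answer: -2031/10 ≈ -203.10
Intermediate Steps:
q(r) = 1/(-8 + r)
q((0/1)*(1 - 5) - 6/3) + 7*(-29) = 1/(-8 + ((0/1)*(1 - 5) - 6/3)) + 7*(-29) = 1/(-8 + ((0*1)*(-4) - 6/3)) - 203 = 1/(-8 + (0*(-4) - 1*2)) - 203 = 1/(-8 + (0 - 2)) - 203 = 1/(-8 - 2) - 203 = 1/(-10) - 203 = -⅒ - 203 = -2031/10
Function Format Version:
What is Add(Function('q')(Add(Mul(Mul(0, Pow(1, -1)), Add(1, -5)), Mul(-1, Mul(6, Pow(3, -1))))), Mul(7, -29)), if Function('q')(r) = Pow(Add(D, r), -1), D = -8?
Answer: Rational(-2031, 10) ≈ -203.10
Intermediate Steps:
Function('q')(r) = Pow(Add(-8, r), -1)
Add(Function('q')(Add(Mul(Mul(0, Pow(1, -1)), Add(1, -5)), Mul(-1, Mul(6, Pow(3, -1))))), Mul(7, -29)) = Add(Pow(Add(-8, Add(Mul(Mul(0, Pow(1, -1)), Add(1, -5)), Mul(-1, Mul(6, Pow(3, -1))))), -1), Mul(7, -29)) = Add(Pow(Add(-8, Add(Mul(Mul(0, 1), -4), Mul(-1, Mul(6, Rational(1, 3))))), -1), -203) = Add(Pow(Add(-8, Add(Mul(0, -4), Mul(-1, 2))), -1), -203) = Add(Pow(Add(-8, Add(0, -2)), -1), -203) = Add(Pow(Add(-8, -2), -1), -203) = Add(Pow(-10, -1), -203) = Add(Rational(-1, 10), -203) = Rational(-2031, 10)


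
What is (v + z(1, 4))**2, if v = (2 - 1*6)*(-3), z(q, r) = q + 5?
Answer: 324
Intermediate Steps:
z(q, r) = 5 + q
v = 12 (v = (2 - 6)*(-3) = -4*(-3) = 12)
(v + z(1, 4))**2 = (12 + (5 + 1))**2 = (12 + 6)**2 = 18**2 = 324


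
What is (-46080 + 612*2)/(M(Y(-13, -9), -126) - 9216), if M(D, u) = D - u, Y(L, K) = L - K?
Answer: 22428/4547 ≈ 4.9325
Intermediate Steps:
(-46080 + 612*2)/(M(Y(-13, -9), -126) - 9216) = (-46080 + 612*2)/(((-13 - 1*(-9)) - 1*(-126)) - 9216) = (-46080 + 1224)/(((-13 + 9) + 126) - 9216) = -44856/((-4 + 126) - 9216) = -44856/(122 - 9216) = -44856/(-9094) = -44856*(-1/9094) = 22428/4547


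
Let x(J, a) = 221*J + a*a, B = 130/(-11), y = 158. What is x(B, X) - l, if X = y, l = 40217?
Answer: -196513/11 ≈ -17865.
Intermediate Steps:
X = 158
B = -130/11 (B = 130*(-1/11) = -130/11 ≈ -11.818)
x(J, a) = a² + 221*J (x(J, a) = 221*J + a² = a² + 221*J)
x(B, X) - l = (158² + 221*(-130/11)) - 1*40217 = (24964 - 28730/11) - 40217 = 245874/11 - 40217 = -196513/11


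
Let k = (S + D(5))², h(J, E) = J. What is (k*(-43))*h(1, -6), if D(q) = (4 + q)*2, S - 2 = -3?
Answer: -12427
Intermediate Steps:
S = -1 (S = 2 - 3 = -1)
D(q) = 8 + 2*q
k = 289 (k = (-1 + (8 + 2*5))² = (-1 + (8 + 10))² = (-1 + 18)² = 17² = 289)
(k*(-43))*h(1, -6) = (289*(-43))*1 = -12427*1 = -12427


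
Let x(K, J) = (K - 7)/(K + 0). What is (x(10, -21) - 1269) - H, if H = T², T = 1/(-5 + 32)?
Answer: -9248833/7290 ≈ -1268.7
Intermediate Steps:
T = 1/27 ≈ 0.037037
x(K, J) = (-7 + K)/K
H = 1/729 (H = (1/27)² = 1/729 ≈ 0.0013717)
(x(10, -21) - 1269) - H = ((-7 + 10)/10 - 1269) - 1*1/729 = ((⅒)*3 - 1269) - 1/729 = (3/10 - 1269) - 1/729 = -12687/10 - 1/729 = -9248833/7290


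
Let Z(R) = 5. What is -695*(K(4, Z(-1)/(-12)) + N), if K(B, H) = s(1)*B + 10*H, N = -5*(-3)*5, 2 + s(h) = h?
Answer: -278695/6 ≈ -46449.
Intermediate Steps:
s(h) = -2 + h
N = 75 (N = 15*5 = 75)
K(B, H) = -B + 10*H (K(B, H) = (-2 + 1)*B + 10*H = -B + 10*H)
-695*(K(4, Z(-1)/(-12)) + N) = -695*((-1*4 + 10*(5/(-12))) + 75) = -695*((-4 + 10*(5*(-1/12))) + 75) = -695*((-4 + 10*(-5/12)) + 75) = -695*((-4 - 25/6) + 75) = -695*(-49/6 + 75) = -695*401/6 = -278695/6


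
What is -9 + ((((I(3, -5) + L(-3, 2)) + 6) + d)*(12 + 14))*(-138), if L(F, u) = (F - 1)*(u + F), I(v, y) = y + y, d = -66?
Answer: 236799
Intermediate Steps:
I(v, y) = 2*y
L(F, u) = (-1 + F)*(F + u)
-9 + ((((I(3, -5) + L(-3, 2)) + 6) + d)*(12 + 14))*(-138) = -9 + ((((2*(-5) + ((-3)**2 - 1*(-3) - 1*2 - 3*2)) + 6) - 66)*(12 + 14))*(-138) = -9 + ((((-10 + (9 + 3 - 2 - 6)) + 6) - 66)*26)*(-138) = -9 + ((((-10 + 4) + 6) - 66)*26)*(-138) = -9 + (((-6 + 6) - 66)*26)*(-138) = -9 + ((0 - 66)*26)*(-138) = -9 - 66*26*(-138) = -9 - 1716*(-138) = -9 + 236808 = 236799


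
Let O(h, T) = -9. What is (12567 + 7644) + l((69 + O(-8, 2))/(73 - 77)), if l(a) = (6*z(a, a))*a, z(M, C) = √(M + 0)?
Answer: 20211 - 90*I*√15 ≈ 20211.0 - 348.57*I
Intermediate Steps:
z(M, C) = √M
l(a) = 6*a^(3/2) (l(a) = (6*√a)*a = 6*a^(3/2))
(12567 + 7644) + l((69 + O(-8, 2))/(73 - 77)) = (12567 + 7644) + 6*((69 - 9)/(73 - 77))^(3/2) = 20211 + 6*(60/(-4))^(3/2) = 20211 + 6*(60*(-¼))^(3/2) = 20211 + 6*(-15)^(3/2) = 20211 + 6*(-15*I*√15) = 20211 - 90*I*√15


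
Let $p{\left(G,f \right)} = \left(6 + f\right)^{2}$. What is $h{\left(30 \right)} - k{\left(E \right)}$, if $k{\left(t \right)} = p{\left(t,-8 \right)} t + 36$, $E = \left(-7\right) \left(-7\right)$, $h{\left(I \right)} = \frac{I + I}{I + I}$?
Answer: $-231$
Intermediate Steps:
$h{\left(I \right)} = 1$ ($h{\left(I \right)} = \frac{2 I}{2 I} = 2 I \frac{1}{2 I} = 1$)
$E = 49$
$k{\left(t \right)} = 36 + 4 t$ ($k{\left(t \right)} = \left(6 - 8\right)^{2} t + 36 = \left(-2\right)^{2} t + 36 = 4 t + 36 = 36 + 4 t$)
$h{\left(30 \right)} - k{\left(E \right)} = 1 - \left(36 + 4 \cdot 49\right) = 1 - \left(36 + 196\right) = 1 - 232 = -231$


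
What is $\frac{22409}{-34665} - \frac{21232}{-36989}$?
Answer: $- \frac{92879221}{1282223685} \approx -0.072436$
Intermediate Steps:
$\frac{22409}{-34665} - \frac{21232}{-36989} = 22409 \left(- \frac{1}{34665}\right) - - \frac{21232}{36989} = - \frac{22409}{34665} + \frac{21232}{36989} = - \frac{92879221}{1282223685}$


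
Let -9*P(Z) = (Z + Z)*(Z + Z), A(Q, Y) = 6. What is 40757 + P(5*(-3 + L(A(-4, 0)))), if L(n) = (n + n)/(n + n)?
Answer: 366413/9 ≈ 40713.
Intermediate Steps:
L(n) = 1 (L(n) = (2*n)/((2*n)) = (2*n)*(1/(2*n)) = 1)
P(Z) = -4*Z²/9 (P(Z) = -(Z + Z)*(Z + Z)/9 = -2*Z*2*Z/9 = -4*Z²/9)
40757 + P(5*(-3 + L(A(-4, 0)))) = 40757 - 4*25*(-3 + 1)²/9 = 40757 - 4*(5*(-2))²/9 = 40757 - 4/9*(-10)² = 40757 - 4/9*100 = 40757 - 400/9 = 366413/9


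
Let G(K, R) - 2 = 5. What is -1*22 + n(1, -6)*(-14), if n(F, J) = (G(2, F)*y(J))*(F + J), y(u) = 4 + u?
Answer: -1002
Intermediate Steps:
G(K, R) = 7 (G(K, R) = 2 + 5 = 7)
n(F, J) = (28 + 7*J)*(F + J) (n(F, J) = (7*(4 + J))*(F + J) = (28 + 7*J)*(F + J))
-1*22 + n(1, -6)*(-14) = -1*22 + (7*(4 - 6)*(1 - 6))*(-14) = -22 + (7*(-2)*(-5))*(-14) = -22 + 70*(-14) = -22 - 980 = -1002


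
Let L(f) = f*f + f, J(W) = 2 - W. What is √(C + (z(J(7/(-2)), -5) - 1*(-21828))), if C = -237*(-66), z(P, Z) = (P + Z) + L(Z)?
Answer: √149962/2 ≈ 193.62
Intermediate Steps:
L(f) = f + f² (L(f) = f² + f = f + f²)
z(P, Z) = P + Z + Z*(1 + Z) (z(P, Z) = (P + Z) + Z*(1 + Z) = P + Z + Z*(1 + Z))
C = 15642
√(C + (z(J(7/(-2)), -5) - 1*(-21828))) = √(15642 + (((2 - 7/(-2)) - 5 - 5*(1 - 5)) - 1*(-21828))) = √(15642 + (((2 - 7*(-1)/2) - 5 - 5*(-4)) + 21828)) = √(15642 + (((2 - 1*(-7/2)) - 5 + 20) + 21828)) = √(15642 + (((2 + 7/2) - 5 + 20) + 21828)) = √(15642 + ((11/2 - 5 + 20) + 21828)) = √(15642 + (41/2 + 21828)) = √(15642 + 43697/2) = √(74981/2) = √149962/2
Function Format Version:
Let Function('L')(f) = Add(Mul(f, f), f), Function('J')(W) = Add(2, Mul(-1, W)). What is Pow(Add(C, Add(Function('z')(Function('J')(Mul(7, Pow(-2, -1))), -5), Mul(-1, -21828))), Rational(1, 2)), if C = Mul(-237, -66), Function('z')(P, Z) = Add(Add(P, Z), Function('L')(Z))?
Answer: Mul(Rational(1, 2), Pow(149962, Rational(1, 2))) ≈ 193.62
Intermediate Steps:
Function('L')(f) = Add(f, Pow(f, 2)) (Function('L')(f) = Add(Pow(f, 2), f) = Add(f, Pow(f, 2)))
Function('z')(P, Z) = Add(P, Z, Mul(Z, Add(1, Z))) (Function('z')(P, Z) = Add(Add(P, Z), Mul(Z, Add(1, Z))) = Add(P, Z, Mul(Z, Add(1, Z))))
C = 15642
Pow(Add(C, Add(Function('z')(Function('J')(Mul(7, Pow(-2, -1))), -5), Mul(-1, -21828))), Rational(1, 2)) = Pow(Add(15642, Add(Add(Add(2, Mul(-1, Mul(7, Pow(-2, -1)))), -5, Mul(-5, Add(1, -5))), Mul(-1, -21828))), Rational(1, 2)) = Pow(Add(15642, Add(Add(Add(2, Mul(-1, Mul(7, Rational(-1, 2)))), -5, Mul(-5, -4)), 21828)), Rational(1, 2)) = Pow(Add(15642, Add(Add(Add(2, Mul(-1, Rational(-7, 2))), -5, 20), 21828)), Rational(1, 2)) = Pow(Add(15642, Add(Add(Add(2, Rational(7, 2)), -5, 20), 21828)), Rational(1, 2)) = Pow(Add(15642, Add(Add(Rational(11, 2), -5, 20), 21828)), Rational(1, 2)) = Pow(Add(15642, Add(Rational(41, 2), 21828)), Rational(1, 2)) = Pow(Add(15642, Rational(43697, 2)), Rational(1, 2)) = Pow(Rational(74981, 2), Rational(1, 2)) = Mul(Rational(1, 2), Pow(149962, Rational(1, 2)))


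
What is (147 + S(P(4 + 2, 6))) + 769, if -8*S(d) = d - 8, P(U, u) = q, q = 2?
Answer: 3667/4 ≈ 916.75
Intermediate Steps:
P(U, u) = 2
S(d) = 1 - d/8 (S(d) = -(d - 8)/8 = -(-8 + d)/8 = 1 - d/8)
(147 + S(P(4 + 2, 6))) + 769 = (147 + (1 - ⅛*2)) + 769 = (147 + (1 - ¼)) + 769 = (147 + ¾) + 769 = 591/4 + 769 = 3667/4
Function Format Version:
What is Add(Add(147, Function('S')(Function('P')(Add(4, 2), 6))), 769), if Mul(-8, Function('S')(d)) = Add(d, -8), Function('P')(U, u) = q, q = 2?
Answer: Rational(3667, 4) ≈ 916.75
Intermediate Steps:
Function('P')(U, u) = 2
Function('S')(d) = Add(1, Mul(Rational(-1, 8), d)) (Function('S')(d) = Mul(Rational(-1, 8), Add(d, -8)) = Mul(Rational(-1, 8), Add(-8, d)) = Add(1, Mul(Rational(-1, 8), d)))
Add(Add(147, Function('S')(Function('P')(Add(4, 2), 6))), 769) = Add(Add(147, Add(1, Mul(Rational(-1, 8), 2))), 769) = Add(Add(147, Add(1, Rational(-1, 4))), 769) = Add(Add(147, Rational(3, 4)), 769) = Add(Rational(591, 4), 769) = Rational(3667, 4)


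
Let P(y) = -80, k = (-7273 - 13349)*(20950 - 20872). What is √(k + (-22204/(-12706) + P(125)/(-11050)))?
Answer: 3*I*√8807743705332021710/7020065 ≈ 1268.3*I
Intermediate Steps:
k = -1608516 (k = -20622*78 = -1608516)
√(k + (-22204/(-12706) + P(125)/(-11050))) = √(-1608516 + (-22204/(-12706) - 80/(-11050))) = √(-1608516 + (-22204*(-1/12706) - 80*(-1/11050))) = √(-1608516 + (11102/6353 + 8/1105)) = √(-1608516 + 12318534/7020065) = √(-11291874555006/7020065) = 3*I*√8807743705332021710/7020065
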